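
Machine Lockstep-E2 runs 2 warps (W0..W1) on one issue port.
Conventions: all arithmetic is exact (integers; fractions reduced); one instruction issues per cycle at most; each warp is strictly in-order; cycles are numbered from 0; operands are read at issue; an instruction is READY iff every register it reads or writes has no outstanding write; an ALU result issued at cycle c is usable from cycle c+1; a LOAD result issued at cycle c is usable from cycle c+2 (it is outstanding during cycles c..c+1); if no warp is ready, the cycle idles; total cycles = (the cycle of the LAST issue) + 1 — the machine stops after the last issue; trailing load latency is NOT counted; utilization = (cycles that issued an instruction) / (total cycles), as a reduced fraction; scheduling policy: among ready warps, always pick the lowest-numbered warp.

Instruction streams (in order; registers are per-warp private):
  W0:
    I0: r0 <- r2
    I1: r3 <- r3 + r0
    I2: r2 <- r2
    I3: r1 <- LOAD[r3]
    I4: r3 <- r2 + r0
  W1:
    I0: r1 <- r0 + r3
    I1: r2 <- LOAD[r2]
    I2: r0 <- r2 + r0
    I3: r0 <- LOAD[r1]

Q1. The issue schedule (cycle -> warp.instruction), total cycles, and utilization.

cycle 0: W0.I0
cycle 1: W0.I1
cycle 2: W0.I2
cycle 3: W0.I3
cycle 4: W0.I4
cycle 5: W1.I0
cycle 6: W1.I1
cycle 7: idle
cycle 8: W1.I2
cycle 9: W1.I3

Answer: 10 cycles, utilization 9/10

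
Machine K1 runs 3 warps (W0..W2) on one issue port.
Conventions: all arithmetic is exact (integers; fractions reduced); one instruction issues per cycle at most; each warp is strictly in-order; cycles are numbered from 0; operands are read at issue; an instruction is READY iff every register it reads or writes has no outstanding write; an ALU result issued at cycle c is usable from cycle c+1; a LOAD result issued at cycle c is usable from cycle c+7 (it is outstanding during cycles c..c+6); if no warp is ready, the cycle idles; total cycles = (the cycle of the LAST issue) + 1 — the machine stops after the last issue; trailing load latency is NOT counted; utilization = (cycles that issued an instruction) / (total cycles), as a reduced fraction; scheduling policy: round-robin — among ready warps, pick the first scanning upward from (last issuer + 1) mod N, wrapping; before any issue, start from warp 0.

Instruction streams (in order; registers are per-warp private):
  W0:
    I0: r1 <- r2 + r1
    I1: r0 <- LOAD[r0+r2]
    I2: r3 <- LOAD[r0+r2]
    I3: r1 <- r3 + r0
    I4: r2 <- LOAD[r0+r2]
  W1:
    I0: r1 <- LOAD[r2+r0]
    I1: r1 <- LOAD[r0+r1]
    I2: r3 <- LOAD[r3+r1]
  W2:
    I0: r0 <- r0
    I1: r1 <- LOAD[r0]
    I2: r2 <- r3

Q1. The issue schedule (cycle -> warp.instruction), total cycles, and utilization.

cycle 0: W0.I0
cycle 1: W1.I0
cycle 2: W2.I0
cycle 3: W0.I1
cycle 4: W2.I1
cycle 5: W2.I2
cycle 6: idle
cycle 7: idle
cycle 8: W1.I1
cycle 9: idle
cycle 10: W0.I2
cycle 11: idle
cycle 12: idle
cycle 13: idle
cycle 14: idle
cycle 15: W1.I2
cycle 16: idle
cycle 17: W0.I3
cycle 18: W0.I4

Answer: 19 cycles, utilization 11/19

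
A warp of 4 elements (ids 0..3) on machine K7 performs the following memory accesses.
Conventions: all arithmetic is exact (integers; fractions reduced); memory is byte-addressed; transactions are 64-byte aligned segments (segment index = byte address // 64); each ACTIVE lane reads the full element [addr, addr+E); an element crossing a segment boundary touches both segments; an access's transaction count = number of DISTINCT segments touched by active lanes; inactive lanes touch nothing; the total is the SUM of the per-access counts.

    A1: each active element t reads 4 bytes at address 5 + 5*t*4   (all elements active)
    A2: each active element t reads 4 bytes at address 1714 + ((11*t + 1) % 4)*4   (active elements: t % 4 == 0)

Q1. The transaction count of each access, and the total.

A1: 2 transactions
A2: 1 transaction

Answer: 2,1; total 3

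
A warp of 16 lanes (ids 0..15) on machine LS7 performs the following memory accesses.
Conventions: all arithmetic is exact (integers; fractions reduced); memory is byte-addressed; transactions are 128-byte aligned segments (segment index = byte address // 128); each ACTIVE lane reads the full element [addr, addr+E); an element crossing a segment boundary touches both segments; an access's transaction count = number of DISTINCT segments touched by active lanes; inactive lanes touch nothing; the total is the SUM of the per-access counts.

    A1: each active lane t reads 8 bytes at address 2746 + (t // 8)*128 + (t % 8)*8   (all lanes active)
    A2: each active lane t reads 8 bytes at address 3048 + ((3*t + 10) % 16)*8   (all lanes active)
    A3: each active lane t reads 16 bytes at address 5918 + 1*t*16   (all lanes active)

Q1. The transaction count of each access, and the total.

A1: 2 transactions
A2: 2 transactions
A3: 3 transactions

Answer: 2,2,3; total 7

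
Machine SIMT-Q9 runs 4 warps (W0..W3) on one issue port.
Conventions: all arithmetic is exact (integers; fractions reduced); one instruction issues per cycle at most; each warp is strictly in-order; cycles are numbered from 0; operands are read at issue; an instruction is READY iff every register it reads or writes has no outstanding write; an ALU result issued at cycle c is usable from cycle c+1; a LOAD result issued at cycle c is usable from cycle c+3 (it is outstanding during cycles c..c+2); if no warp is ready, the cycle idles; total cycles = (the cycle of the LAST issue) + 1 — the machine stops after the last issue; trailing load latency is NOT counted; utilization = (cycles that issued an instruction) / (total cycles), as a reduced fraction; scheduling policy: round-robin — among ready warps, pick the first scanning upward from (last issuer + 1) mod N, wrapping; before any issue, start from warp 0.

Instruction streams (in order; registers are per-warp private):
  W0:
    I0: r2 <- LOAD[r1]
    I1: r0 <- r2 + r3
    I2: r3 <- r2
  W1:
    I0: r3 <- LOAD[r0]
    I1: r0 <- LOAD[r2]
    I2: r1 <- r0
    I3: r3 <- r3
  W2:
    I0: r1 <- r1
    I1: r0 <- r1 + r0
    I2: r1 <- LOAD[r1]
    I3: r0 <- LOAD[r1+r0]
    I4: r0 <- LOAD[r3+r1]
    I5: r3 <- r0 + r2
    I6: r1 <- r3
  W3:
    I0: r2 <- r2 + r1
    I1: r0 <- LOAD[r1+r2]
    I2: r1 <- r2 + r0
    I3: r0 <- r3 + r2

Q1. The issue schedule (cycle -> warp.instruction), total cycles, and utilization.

cycle 0: W0.I0
cycle 1: W1.I0
cycle 2: W2.I0
cycle 3: W3.I0
cycle 4: W0.I1
cycle 5: W1.I1
cycle 6: W2.I1
cycle 7: W3.I1
cycle 8: W0.I2
cycle 9: W1.I2
cycle 10: W2.I2
cycle 11: W3.I2
cycle 12: W1.I3
cycle 13: W2.I3
cycle 14: W3.I3
cycle 15: idle
cycle 16: W2.I4
cycle 17: idle
cycle 18: idle
cycle 19: W2.I5
cycle 20: W2.I6

Answer: 21 cycles, utilization 6/7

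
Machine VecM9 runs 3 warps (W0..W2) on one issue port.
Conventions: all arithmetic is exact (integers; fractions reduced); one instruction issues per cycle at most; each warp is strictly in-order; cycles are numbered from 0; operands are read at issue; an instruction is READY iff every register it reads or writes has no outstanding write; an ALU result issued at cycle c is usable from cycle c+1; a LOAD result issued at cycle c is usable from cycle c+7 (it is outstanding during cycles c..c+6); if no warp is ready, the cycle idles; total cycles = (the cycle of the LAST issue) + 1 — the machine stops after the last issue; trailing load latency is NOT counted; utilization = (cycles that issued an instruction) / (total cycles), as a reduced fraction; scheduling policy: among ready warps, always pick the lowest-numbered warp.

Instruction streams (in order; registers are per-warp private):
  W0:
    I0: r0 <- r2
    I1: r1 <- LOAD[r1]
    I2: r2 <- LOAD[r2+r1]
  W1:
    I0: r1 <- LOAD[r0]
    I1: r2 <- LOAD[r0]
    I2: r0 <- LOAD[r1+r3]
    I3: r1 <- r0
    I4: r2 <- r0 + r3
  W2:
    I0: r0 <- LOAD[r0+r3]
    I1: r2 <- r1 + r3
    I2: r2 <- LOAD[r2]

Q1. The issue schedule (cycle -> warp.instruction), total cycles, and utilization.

cycle 0: W0.I0
cycle 1: W0.I1
cycle 2: W1.I0
cycle 3: W1.I1
cycle 4: W2.I0
cycle 5: W2.I1
cycle 6: W2.I2
cycle 7: idle
cycle 8: W0.I2
cycle 9: W1.I2
cycle 10: idle
cycle 11: idle
cycle 12: idle
cycle 13: idle
cycle 14: idle
cycle 15: idle
cycle 16: W1.I3
cycle 17: W1.I4

Answer: 18 cycles, utilization 11/18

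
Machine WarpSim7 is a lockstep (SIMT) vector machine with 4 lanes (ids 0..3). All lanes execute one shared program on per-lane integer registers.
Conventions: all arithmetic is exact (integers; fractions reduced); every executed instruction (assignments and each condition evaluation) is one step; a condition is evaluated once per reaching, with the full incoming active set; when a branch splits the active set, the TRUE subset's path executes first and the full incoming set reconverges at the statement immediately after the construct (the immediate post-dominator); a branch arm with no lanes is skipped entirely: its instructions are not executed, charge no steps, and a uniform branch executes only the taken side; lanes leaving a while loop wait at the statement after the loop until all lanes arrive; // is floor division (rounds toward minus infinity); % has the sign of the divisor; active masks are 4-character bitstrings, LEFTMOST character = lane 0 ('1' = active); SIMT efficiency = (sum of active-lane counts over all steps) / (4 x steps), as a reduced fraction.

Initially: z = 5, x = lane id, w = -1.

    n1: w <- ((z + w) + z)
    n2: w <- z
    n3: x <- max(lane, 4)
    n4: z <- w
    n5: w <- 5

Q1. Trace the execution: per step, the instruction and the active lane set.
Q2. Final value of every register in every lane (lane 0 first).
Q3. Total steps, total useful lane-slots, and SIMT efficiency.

step 0: w <- ((z + w) + z)           1111
step 1: w <- z                       1111
step 2: x <- max(lane, 4)            1111
step 3: z <- w                       1111
step 4: w <- 5                       1111

Answer: 5 steps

z: 5,5,5,5
x: 4,4,4,4
w: 5,5,5,5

steps = 5; useful = 20; efficiency = 20/20 = 1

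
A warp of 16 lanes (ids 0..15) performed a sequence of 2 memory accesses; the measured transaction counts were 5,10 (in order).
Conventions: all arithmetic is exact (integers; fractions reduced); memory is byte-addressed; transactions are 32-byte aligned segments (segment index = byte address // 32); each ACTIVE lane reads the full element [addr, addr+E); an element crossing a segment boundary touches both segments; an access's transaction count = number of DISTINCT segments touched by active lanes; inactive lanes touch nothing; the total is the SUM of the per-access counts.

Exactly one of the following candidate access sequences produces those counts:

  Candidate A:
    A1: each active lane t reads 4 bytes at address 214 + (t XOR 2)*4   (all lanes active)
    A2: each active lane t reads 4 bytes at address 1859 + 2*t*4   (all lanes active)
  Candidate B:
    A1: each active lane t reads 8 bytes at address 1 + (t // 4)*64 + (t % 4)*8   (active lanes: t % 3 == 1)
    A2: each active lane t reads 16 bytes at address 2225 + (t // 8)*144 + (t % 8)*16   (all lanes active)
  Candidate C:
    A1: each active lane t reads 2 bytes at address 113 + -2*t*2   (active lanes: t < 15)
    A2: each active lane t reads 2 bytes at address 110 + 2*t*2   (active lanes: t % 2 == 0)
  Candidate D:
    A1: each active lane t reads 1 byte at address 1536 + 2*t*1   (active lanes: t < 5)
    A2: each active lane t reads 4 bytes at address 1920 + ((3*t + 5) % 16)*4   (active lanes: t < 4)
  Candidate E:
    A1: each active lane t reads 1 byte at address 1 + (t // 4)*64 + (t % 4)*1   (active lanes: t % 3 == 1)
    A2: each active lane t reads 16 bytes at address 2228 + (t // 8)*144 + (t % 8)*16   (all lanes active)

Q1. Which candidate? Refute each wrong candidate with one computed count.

A: A1 gives 3 transactions, not 5
C: A1 gives 3 transactions, not 5
D: A1 gives 1 transaction, not 5
E: A1 gives 4 transactions, not 5
B: all counts match (5,10)

Answer: B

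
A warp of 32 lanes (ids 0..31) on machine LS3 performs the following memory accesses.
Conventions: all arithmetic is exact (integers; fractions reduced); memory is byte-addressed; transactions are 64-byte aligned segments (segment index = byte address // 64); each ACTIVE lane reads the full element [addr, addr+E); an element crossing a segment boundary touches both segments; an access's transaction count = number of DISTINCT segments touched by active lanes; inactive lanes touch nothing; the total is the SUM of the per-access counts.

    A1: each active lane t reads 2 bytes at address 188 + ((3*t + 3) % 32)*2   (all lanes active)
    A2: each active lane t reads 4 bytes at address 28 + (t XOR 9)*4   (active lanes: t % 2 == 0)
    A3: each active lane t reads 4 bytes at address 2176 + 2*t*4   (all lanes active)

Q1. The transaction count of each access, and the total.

A1: 2 transactions
A2: 3 transactions
A3: 4 transactions

Answer: 2,3,4; total 9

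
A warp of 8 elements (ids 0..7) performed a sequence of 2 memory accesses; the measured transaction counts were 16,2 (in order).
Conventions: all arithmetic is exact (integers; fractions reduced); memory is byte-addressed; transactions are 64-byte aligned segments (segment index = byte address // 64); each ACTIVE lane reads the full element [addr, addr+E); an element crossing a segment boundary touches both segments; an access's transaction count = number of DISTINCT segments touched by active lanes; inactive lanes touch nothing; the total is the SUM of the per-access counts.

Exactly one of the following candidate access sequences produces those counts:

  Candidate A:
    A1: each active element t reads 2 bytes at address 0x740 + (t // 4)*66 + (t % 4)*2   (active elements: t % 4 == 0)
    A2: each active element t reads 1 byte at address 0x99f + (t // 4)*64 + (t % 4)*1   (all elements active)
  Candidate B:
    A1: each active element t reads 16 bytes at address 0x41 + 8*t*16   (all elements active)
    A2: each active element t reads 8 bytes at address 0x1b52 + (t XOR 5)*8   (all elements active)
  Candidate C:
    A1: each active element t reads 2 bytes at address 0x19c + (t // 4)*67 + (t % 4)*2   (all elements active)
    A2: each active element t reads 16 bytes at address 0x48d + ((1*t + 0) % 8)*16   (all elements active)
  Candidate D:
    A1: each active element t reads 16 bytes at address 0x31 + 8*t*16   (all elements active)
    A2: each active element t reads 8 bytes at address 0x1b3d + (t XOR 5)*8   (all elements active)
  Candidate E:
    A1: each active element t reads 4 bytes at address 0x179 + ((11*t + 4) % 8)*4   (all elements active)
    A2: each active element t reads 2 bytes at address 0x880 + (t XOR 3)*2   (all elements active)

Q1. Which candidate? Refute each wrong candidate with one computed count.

A: A1 gives 2 transactions, not 16
B: A1 gives 8 transactions, not 16
C: A1 gives 2 transactions, not 16
E: A1 gives 2 transactions, not 16
D: all counts match (16,2)

Answer: D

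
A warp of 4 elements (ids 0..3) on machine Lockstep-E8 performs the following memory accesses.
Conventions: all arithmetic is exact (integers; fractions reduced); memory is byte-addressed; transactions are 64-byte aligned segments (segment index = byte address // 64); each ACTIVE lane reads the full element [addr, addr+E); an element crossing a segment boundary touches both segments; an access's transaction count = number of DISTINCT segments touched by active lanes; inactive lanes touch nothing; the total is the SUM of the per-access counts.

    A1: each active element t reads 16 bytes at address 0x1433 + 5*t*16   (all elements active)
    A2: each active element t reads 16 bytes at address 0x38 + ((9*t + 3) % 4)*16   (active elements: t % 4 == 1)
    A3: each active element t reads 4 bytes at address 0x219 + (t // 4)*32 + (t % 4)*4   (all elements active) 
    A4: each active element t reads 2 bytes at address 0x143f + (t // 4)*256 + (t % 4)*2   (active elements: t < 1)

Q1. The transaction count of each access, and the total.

A1: 5 transactions
A2: 2 transactions
A3: 1 transaction
A4: 2 transactions

Answer: 5,2,1,2; total 10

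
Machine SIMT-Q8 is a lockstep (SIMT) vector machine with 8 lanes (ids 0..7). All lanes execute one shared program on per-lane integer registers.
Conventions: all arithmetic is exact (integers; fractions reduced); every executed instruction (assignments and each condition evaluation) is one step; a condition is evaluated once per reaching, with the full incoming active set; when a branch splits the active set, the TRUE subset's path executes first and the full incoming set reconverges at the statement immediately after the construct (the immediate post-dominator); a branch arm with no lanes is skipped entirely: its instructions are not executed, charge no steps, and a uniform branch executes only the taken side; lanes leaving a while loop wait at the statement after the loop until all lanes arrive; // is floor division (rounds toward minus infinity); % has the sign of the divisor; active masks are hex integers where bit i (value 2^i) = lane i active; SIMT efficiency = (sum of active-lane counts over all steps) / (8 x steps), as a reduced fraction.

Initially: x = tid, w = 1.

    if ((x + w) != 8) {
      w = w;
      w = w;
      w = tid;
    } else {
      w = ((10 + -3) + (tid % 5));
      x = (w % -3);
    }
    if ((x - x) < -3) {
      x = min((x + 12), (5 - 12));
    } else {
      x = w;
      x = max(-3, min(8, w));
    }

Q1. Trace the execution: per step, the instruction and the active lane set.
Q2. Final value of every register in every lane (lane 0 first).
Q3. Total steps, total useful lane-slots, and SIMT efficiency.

step 0: eval ((x + w) != 8)          0xff
step 1: w <- w                       0x7f
step 2: w <- w                       0x7f
step 3: w <- tid                     0x7f
step 4: w <- ((10 + -3) + (tid % 5)) 0x80
step 5: x <- (w % -3)                0x80
step 6: eval ((x - x) < -3)          0xff
step 7: x <- w                       0xff
step 8: x <- max(-3, min(8, w))      0xff

Answer: 9 steps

x: 0,1,2,3,4,5,6,8
w: 0,1,2,3,4,5,6,9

steps = 9; useful = 55; efficiency = 55/72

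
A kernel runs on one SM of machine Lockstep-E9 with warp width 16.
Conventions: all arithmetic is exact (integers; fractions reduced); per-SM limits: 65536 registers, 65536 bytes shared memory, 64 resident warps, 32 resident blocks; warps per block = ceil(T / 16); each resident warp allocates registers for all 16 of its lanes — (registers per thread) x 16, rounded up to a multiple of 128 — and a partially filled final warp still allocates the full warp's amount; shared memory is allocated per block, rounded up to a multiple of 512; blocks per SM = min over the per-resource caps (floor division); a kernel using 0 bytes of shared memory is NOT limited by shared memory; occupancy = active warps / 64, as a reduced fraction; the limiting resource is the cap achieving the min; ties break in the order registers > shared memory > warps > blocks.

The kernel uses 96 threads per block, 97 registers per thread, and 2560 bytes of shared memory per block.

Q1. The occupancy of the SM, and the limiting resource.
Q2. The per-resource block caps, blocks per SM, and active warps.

Answer: occupancy 9/16, limited by registers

registers: 6 blocks
shared memory: 25 blocks
warps: 10 blocks
blocks: 32 blocks

Answer: 6 blocks, 36 active warps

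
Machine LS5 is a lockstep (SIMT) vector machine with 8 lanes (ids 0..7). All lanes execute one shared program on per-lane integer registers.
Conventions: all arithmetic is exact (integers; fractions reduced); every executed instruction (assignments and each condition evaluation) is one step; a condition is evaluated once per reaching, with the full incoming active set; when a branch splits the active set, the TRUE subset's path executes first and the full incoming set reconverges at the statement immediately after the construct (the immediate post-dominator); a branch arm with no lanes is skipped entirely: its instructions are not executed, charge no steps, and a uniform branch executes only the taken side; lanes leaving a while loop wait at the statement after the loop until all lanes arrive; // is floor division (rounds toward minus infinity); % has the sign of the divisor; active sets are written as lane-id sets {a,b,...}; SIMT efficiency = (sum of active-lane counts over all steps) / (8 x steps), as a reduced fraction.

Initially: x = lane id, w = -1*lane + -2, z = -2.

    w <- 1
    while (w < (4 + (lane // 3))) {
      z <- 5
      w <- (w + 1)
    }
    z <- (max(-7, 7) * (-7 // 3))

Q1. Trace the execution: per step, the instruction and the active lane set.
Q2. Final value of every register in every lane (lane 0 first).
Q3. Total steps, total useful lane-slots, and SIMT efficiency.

step 0: w <- 1                       {0,1,2,3,4,5,6,7}
step 1: eval (w < (4 + (lane // 3))) {0,1,2,3,4,5,6,7}
step 2: z <- 5                       {0,1,2,3,4,5,6,7}
step 3: w <- (w + 1)                 {0,1,2,3,4,5,6,7}
step 4: eval (w < (4 + (lane // 3))) {0,1,2,3,4,5,6,7}
step 5: z <- 5                       {0,1,2,3,4,5,6,7}
step 6: w <- (w + 1)                 {0,1,2,3,4,5,6,7}
step 7: eval (w < (4 + (lane // 3))) {0,1,2,3,4,5,6,7}
step 8: z <- 5                       {0,1,2,3,4,5,6,7}
step 9: w <- (w + 1)                 {0,1,2,3,4,5,6,7}
step 10: eval (w < (4 + (lane // 3))) {0,1,2,3,4,5,6,7}
step 11: z <- 5                       {3,4,5,6,7}
step 12: w <- (w + 1)                 {3,4,5,6,7}
step 13: eval (w < (4 + (lane // 3))) {3,4,5,6,7}
step 14: z <- 5                       {6,7}
step 15: w <- (w + 1)                 {6,7}
step 16: eval (w < (4 + (lane // 3))) {6,7}
step 17: z <- (max(-7, 7) * (-7 // 3)) {0,1,2,3,4,5,6,7}

Answer: 18 steps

x: 0,1,2,3,4,5,6,7
w: 4,4,4,5,5,5,6,6
z: -21,-21,-21,-21,-21,-21,-21,-21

steps = 18; useful = 117; efficiency = 117/144 = 13/16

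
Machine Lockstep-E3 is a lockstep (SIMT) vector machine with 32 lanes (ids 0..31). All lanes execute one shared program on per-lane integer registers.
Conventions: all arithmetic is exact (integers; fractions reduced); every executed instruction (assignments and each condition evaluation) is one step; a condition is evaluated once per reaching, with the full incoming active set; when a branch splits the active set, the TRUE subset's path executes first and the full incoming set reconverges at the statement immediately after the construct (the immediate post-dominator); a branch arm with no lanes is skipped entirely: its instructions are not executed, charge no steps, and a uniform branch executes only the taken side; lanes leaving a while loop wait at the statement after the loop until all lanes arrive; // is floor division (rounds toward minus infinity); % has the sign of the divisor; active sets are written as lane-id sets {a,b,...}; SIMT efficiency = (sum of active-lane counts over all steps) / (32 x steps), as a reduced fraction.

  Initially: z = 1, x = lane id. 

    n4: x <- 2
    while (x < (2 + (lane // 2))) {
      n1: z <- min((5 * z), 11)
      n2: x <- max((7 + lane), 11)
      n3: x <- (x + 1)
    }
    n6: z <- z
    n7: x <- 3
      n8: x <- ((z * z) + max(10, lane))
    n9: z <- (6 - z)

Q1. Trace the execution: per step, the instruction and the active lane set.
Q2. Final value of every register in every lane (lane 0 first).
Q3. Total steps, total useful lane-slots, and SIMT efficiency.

step 0: x <- 2                       {0,1,2,3,4,5,6,7,8,9,10,11,12,13,14,15,16,17,18,19,20,21,22,23,24,25,26,27,28,29,30,31}
step 1: eval (x < (2 + (lane // 2))) {0,1,2,3,4,5,6,7,8,9,10,11,12,13,14,15,16,17,18,19,20,21,22,23,24,25,26,27,28,29,30,31}
step 2: z <- min((5 * z), 11)        {2,3,4,5,6,7,8,9,10,11,12,13,14,15,16,17,18,19,20,21,22,23,24,25,26,27,28,29,30,31}
step 3: x <- max((7 + lane), 11)     {2,3,4,5,6,7,8,9,10,11,12,13,14,15,16,17,18,19,20,21,22,23,24,25,26,27,28,29,30,31}
step 4: x <- (x + 1)                 {2,3,4,5,6,7,8,9,10,11,12,13,14,15,16,17,18,19,20,21,22,23,24,25,26,27,28,29,30,31}
step 5: eval (x < (2 + (lane // 2))) {2,3,4,5,6,7,8,9,10,11,12,13,14,15,16,17,18,19,20,21,22,23,24,25,26,27,28,29,30,31}
step 6: z <- z                       {0,1,2,3,4,5,6,7,8,9,10,11,12,13,14,15,16,17,18,19,20,21,22,23,24,25,26,27,28,29,30,31}
step 7: x <- 3                       {0,1,2,3,4,5,6,7,8,9,10,11,12,13,14,15,16,17,18,19,20,21,22,23,24,25,26,27,28,29,30,31}
step 8: x <- ((z * z) + max(10, lane)) {0,1,2,3,4,5,6,7,8,9,10,11,12,13,14,15,16,17,18,19,20,21,22,23,24,25,26,27,28,29,30,31}
step 9: z <- (6 - z)                 {0,1,2,3,4,5,6,7,8,9,10,11,12,13,14,15,16,17,18,19,20,21,22,23,24,25,26,27,28,29,30,31}

Answer: 10 steps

z: 5,5,1,1,1,1,1,1,1,1,1,1,1,1,1,1,1,1,1,1,1,1,1,1,1,1,1,1,1,1,1,1
x: 11,11,35,35,35,35,35,35,35,35,35,36,37,38,39,40,41,42,43,44,45,46,47,48,49,50,51,52,53,54,55,56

steps = 10; useful = 312; efficiency = 312/320 = 39/40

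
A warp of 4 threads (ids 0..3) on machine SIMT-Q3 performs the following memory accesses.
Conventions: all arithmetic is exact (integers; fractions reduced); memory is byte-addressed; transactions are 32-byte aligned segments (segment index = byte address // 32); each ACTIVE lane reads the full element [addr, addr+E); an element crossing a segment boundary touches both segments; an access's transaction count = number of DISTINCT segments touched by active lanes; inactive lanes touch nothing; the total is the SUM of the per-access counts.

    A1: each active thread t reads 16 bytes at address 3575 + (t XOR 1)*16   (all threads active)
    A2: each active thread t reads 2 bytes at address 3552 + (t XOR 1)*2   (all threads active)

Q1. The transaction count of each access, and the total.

A1: 3 transactions
A2: 1 transaction

Answer: 3,1; total 4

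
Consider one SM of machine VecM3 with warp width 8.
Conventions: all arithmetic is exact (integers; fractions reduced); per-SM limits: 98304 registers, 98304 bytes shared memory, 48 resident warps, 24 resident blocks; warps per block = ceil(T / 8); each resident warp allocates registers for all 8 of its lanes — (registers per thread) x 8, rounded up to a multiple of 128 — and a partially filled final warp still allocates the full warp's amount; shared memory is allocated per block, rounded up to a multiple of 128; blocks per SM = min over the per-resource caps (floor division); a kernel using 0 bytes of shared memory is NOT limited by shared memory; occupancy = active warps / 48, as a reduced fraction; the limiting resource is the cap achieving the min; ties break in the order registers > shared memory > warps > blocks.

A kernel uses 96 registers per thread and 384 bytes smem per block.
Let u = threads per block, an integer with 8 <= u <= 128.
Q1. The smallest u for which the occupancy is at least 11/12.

Answer: u = 9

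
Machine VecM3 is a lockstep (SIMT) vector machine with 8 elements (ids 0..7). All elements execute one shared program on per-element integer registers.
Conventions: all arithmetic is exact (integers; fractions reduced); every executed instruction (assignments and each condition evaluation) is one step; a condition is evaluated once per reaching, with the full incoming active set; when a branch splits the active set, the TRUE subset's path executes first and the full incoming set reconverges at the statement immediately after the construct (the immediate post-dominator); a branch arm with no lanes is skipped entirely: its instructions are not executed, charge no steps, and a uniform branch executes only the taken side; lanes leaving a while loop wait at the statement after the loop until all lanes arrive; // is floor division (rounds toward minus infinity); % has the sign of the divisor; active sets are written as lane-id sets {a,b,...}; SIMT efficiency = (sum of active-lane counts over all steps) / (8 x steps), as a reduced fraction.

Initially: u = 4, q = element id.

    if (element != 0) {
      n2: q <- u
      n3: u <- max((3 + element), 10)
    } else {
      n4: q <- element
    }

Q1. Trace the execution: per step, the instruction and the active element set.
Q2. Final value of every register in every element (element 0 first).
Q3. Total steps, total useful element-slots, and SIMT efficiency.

step 0: eval (element != 0)          {0,1,2,3,4,5,6,7}
step 1: q <- u                       {1,2,3,4,5,6,7}
step 2: u <- max((3 + element), 10)  {1,2,3,4,5,6,7}
step 3: q <- element                 {0}

Answer: 4 steps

u: 4,10,10,10,10,10,10,10
q: 0,4,4,4,4,4,4,4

steps = 4; useful = 23; efficiency = 23/32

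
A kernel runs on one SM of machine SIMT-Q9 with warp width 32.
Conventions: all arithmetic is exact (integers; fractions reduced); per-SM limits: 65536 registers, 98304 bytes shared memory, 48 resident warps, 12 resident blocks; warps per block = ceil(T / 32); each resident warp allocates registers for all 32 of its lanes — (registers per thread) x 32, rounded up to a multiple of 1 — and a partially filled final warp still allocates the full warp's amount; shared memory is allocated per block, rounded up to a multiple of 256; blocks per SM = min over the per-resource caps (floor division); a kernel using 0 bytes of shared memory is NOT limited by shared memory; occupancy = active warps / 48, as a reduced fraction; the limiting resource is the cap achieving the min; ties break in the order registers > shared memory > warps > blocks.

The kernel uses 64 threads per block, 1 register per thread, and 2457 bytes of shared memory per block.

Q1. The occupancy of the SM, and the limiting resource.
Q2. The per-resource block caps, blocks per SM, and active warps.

Answer: occupancy 1/2, limited by blocks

registers: 1024 blocks
shared memory: 38 blocks
warps: 24 blocks
blocks: 12 blocks

Answer: 12 blocks, 24 active warps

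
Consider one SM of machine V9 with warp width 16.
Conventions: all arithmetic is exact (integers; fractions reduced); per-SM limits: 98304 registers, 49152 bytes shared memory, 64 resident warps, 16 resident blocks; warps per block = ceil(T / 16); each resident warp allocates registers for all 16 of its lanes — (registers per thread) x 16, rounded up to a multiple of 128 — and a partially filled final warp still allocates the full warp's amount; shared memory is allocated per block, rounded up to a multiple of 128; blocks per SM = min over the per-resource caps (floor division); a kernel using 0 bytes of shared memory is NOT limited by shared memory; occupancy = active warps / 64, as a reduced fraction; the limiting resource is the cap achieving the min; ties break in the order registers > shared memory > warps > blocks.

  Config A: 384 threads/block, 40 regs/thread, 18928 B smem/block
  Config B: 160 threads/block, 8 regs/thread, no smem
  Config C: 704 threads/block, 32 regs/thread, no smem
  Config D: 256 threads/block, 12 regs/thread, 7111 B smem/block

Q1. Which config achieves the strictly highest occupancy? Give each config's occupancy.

occupancies: A 3/4, B 15/16, C 11/16, D 1

Answer: D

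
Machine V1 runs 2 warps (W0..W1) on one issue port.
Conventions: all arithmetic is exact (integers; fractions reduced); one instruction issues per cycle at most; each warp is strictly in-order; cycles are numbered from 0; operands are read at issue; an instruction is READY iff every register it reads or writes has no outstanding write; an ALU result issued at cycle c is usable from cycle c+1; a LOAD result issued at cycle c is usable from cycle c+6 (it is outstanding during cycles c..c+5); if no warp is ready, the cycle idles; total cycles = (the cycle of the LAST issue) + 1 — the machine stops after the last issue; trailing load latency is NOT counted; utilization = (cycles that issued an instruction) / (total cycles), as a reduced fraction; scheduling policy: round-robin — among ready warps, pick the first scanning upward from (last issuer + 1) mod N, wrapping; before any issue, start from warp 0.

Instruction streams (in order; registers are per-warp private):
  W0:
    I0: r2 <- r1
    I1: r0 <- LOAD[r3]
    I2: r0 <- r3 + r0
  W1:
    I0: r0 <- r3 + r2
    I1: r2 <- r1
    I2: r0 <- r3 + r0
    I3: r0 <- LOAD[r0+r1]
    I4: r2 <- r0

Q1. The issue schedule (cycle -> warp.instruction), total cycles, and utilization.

cycle 0: W0.I0
cycle 1: W1.I0
cycle 2: W0.I1
cycle 3: W1.I1
cycle 4: W1.I2
cycle 5: W1.I3
cycle 6: idle
cycle 7: idle
cycle 8: W0.I2
cycle 9: idle
cycle 10: idle
cycle 11: W1.I4

Answer: 12 cycles, utilization 2/3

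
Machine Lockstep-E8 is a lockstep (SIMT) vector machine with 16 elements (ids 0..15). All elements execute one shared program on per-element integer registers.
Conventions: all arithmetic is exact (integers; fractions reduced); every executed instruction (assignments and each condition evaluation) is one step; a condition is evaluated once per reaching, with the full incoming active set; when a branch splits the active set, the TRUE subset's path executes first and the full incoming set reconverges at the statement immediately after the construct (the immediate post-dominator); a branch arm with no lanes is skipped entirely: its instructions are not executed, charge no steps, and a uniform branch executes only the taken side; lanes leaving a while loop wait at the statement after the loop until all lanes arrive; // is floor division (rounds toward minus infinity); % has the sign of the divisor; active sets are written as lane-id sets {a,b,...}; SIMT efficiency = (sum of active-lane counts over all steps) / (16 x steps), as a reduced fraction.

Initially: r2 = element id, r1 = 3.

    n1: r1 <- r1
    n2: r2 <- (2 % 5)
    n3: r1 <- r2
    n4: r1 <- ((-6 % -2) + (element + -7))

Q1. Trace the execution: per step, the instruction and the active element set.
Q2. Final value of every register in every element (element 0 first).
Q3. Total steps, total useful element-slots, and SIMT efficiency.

step 0: r1 <- r1                     {0,1,2,3,4,5,6,7,8,9,10,11,12,13,14,15}
step 1: r2 <- (2 % 5)                {0,1,2,3,4,5,6,7,8,9,10,11,12,13,14,15}
step 2: r1 <- r2                     {0,1,2,3,4,5,6,7,8,9,10,11,12,13,14,15}
step 3: r1 <- ((-6 % -2) + (element + -7)) {0,1,2,3,4,5,6,7,8,9,10,11,12,13,14,15}

Answer: 4 steps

r2: 2,2,2,2,2,2,2,2,2,2,2,2,2,2,2,2
r1: -7,-6,-5,-4,-3,-2,-1,0,1,2,3,4,5,6,7,8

steps = 4; useful = 64; efficiency = 64/64 = 1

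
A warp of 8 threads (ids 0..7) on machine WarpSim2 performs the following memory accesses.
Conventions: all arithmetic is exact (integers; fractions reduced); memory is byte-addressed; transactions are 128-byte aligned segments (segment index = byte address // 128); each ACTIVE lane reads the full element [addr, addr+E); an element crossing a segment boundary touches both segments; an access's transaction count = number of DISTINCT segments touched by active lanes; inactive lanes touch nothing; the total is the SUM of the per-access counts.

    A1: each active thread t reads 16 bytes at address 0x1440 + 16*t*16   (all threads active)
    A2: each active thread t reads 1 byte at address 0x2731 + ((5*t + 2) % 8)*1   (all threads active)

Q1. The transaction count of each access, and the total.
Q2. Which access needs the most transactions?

A1: 8 transactions
A2: 1 transaction

Answer: 8,1; total 9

Answer: A1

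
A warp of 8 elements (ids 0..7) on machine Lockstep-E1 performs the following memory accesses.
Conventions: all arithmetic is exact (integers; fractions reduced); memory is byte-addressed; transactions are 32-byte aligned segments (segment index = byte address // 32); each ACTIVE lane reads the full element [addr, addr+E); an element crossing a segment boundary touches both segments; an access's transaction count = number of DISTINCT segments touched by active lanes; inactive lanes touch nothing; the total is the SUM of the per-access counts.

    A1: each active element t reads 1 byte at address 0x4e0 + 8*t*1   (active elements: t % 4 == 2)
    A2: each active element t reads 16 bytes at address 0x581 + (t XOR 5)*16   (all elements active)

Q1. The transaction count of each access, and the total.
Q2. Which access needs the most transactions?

A1: 2 transactions
A2: 5 transactions

Answer: 2,5; total 7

Answer: A2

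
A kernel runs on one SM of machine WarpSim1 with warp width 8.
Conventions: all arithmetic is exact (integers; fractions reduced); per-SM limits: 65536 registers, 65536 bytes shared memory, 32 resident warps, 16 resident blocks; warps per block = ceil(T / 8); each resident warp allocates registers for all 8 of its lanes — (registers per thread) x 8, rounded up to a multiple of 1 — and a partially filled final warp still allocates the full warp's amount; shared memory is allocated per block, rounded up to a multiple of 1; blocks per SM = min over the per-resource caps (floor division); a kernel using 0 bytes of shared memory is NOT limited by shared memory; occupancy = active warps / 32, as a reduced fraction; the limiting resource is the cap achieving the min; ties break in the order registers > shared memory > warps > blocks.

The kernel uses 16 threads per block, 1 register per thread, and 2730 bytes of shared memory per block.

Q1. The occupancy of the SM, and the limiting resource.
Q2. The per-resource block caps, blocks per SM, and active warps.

Answer: occupancy 1, limited by warps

registers: 4096 blocks
shared memory: 24 blocks
warps: 16 blocks
blocks: 16 blocks

Answer: 16 blocks, 32 active warps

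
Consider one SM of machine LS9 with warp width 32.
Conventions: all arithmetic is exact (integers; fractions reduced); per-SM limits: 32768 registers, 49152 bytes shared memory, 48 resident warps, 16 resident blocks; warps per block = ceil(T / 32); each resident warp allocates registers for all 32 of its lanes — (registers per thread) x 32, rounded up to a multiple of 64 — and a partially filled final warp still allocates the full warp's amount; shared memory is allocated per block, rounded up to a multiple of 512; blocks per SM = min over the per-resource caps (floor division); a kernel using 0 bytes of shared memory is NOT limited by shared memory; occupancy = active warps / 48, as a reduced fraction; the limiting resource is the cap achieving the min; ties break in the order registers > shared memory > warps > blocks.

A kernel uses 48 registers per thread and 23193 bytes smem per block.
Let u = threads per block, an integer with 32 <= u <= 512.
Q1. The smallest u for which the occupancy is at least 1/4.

Answer: u = 161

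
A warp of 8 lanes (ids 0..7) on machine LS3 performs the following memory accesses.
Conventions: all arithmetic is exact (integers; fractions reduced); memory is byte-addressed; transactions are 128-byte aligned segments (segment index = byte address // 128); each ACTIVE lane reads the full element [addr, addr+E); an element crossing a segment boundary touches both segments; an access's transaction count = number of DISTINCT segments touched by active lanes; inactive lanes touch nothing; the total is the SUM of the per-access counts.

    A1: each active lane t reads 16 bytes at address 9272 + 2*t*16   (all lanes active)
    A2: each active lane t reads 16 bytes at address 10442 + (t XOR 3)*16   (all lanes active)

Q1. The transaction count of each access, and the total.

A1: 3 transactions
A2: 2 transactions

Answer: 3,2; total 5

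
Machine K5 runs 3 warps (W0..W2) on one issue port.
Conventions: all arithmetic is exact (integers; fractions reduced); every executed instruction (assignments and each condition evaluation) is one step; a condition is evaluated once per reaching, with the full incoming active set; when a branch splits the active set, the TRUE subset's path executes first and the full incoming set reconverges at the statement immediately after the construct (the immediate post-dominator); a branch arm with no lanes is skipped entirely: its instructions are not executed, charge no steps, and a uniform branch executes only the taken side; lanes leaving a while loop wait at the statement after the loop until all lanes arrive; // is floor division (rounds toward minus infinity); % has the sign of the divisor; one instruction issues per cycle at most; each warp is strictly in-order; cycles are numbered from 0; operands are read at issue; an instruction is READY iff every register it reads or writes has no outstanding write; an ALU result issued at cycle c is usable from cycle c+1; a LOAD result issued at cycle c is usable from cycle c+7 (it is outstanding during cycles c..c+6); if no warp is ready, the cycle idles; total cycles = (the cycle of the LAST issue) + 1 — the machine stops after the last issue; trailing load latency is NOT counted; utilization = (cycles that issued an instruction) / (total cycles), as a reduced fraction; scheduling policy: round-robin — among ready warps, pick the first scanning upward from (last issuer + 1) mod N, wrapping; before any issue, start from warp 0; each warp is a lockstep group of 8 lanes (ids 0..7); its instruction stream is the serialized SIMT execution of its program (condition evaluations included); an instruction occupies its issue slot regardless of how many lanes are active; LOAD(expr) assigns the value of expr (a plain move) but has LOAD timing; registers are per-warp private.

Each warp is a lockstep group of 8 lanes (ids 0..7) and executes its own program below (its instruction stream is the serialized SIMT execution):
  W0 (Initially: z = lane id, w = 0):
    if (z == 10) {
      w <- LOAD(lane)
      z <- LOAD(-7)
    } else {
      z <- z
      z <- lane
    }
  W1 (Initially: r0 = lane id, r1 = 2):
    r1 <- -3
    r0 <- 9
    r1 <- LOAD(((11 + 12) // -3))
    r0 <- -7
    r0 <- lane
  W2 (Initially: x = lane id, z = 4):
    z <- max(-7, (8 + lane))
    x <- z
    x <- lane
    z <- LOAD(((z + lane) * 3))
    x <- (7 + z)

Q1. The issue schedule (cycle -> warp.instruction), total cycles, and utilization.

cycle 0: W0.I0
cycle 1: W1.I0
cycle 2: W2.I0
cycle 3: W0.I1
cycle 4: W1.I1
cycle 5: W2.I1
cycle 6: W0.I2
cycle 7: W1.I2
cycle 8: W2.I2
cycle 9: W1.I3
cycle 10: W2.I3
cycle 11: W1.I4
cycle 12: idle
cycle 13: idle
cycle 14: idle
cycle 15: idle
cycle 16: idle
cycle 17: W2.I4

Answer: 18 cycles, utilization 13/18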